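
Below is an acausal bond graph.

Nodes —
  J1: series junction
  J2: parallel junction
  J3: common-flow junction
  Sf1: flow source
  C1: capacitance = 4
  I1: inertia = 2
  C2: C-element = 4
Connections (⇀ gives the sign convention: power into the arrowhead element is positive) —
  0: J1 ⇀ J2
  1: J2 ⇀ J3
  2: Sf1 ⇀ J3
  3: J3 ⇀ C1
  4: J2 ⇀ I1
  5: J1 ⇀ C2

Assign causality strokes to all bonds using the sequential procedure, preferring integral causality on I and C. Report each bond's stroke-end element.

β0 |J2
β1 |J3
β2 |Sf1
β3 |J3
β4 |I1
β5 |J1

#2 stroke→Sf1  (Sf1 fixes flow; stroke at Sf1)
#1 stroke→J3  (J3 flow already set via bond 2)
#3 stroke→J3  (1-jn J3 has f-setter on 2)
#4 stroke→I1  (I1 integral (f out))
#0 stroke→J2  (only one effort-in slot at J2)
#5 stroke→J1  (1-jn J1 has f-setter on 0)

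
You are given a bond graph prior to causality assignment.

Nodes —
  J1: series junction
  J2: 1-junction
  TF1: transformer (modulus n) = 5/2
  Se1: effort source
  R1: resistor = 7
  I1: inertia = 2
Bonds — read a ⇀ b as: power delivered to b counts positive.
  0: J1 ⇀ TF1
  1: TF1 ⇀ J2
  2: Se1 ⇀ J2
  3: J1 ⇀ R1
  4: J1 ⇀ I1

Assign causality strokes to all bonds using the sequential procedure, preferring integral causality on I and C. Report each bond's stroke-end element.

β2 stroke→J2  (Se1: effort source, stroke at far end)
β1 stroke→TF1  (closing 1-jn rule on J2)
β0 stroke→J1  (TF1 one-in-one-out from 1)
β4 stroke→I1  (prefer integral on I1)
β3 stroke→J1  (J1: bond 4 brought flow, rest push out)

#0 →J1
#1 →TF1
#2 →J2
#3 →J1
#4 →I1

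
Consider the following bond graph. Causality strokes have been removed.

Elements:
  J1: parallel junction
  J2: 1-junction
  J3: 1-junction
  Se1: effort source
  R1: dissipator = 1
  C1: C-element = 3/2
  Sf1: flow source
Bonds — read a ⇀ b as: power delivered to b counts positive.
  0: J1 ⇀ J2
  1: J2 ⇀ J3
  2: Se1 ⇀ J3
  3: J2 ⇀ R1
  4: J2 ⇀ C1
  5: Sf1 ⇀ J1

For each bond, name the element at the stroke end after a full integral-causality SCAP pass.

b0 stroke→J1
b1 stroke→J2
b2 stroke→J3
b3 stroke→J2
b4 stroke→J2
b5 stroke→Sf1

β2 →J3  (Se1: effort source, stroke at far end)
β5 →Sf1  (Sf1: flow source, stroke at near end)
β0 →J1  (J1 needs exactly one e-in)
β1 →J2  (J2 flow already set via bond 0)
β3 →J2  (common-f at J2 fixed by 0)
β4 →J2  (J2: bond 0 brought flow, rest push out)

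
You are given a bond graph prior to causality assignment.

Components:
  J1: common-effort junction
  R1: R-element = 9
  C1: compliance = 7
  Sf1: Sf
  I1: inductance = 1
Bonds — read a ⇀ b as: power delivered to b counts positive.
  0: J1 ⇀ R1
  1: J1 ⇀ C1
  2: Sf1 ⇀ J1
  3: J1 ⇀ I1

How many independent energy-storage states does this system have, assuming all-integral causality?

2  (C1, I1 all integral)

b2 |Sf1  (Sf1: flow source, stroke at near end)
b1 |J1  (C1 outputs effort q/C1)
b0 |R1  (common-e at J1 fixed by 1)
b3 |I1  (J1: bond 1 brought effort, rest push out)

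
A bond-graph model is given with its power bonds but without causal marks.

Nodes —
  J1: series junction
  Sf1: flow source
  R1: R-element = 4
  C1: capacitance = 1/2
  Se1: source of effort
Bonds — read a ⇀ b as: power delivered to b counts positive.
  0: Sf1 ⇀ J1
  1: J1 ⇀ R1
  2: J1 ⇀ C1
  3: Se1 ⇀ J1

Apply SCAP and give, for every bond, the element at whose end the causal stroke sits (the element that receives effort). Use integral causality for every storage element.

b0 stroke at Sf1  (Sf1 fixes flow; stroke at Sf1)
b3 stroke at J1  (Se1: effort source, stroke at far end)
b1 stroke at J1  (1-jn J1 has f-setter on 0)
b2 stroke at J1  (common-f at J1 fixed by 0)

β0 stroke→Sf1
β1 stroke→J1
β2 stroke→J1
β3 stroke→J1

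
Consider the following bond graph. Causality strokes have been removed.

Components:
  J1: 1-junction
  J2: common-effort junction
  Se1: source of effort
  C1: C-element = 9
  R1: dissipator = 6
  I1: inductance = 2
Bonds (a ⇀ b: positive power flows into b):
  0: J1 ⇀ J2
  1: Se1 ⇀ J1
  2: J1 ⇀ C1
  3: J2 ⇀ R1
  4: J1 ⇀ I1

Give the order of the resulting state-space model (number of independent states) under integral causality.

2  (C1, I1 all integral)

b1 →J1  (Se1 (Se) sets effort on bond)
b2 →J1  (C1 outputs effort q/C1)
b4 →I1  (I1: I, integral causality)
b0 →J1  (J1 flow already set via bond 4)
b3 →J2  (closing 0-jn rule on J2)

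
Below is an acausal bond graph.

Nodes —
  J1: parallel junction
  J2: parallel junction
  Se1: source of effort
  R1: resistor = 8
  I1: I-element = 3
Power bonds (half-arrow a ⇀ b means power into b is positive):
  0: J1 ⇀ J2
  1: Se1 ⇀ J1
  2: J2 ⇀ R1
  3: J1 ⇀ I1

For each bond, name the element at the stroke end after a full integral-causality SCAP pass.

bond 0 stroke at J2
bond 1 stroke at J1
bond 2 stroke at R1
bond 3 stroke at I1

bond 1 stroke→J1  (Se1: effort source, stroke at far end)
bond 0 stroke→J2  (0-jn J1 has e-setter on 1)
bond 3 stroke→I1  (0-jn J1 has e-setter on 1)
bond 2 stroke→R1  (common-e at J2 fixed by 0)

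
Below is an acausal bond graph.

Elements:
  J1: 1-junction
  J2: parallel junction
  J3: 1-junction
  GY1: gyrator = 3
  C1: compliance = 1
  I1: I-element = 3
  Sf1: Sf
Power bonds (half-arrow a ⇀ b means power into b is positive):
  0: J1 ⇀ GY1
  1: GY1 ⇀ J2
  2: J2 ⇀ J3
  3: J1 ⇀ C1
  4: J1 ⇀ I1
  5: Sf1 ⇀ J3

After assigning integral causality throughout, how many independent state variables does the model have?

#5 →Sf1  (Sf1 fixes flow; stroke at Sf1)
#2 →J3  (1-jn J3 has f-setter on 5)
#1 →J2  (closing 0-jn rule on J2)
#0 →J1  (GY1 both-in/both-out from 1)
#3 →J1  (C1: C, integral causality)
#4 →I1  (only one flow-in slot at J1)

2  (C1, I1 all integral)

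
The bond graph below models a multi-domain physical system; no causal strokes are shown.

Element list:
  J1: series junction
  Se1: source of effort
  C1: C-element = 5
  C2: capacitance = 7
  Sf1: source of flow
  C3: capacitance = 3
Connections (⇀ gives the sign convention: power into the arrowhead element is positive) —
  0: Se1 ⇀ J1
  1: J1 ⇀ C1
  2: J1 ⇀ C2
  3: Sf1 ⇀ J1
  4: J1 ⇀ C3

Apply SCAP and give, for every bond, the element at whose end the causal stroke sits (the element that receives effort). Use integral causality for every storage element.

#0 stroke→J1
#1 stroke→J1
#2 stroke→J1
#3 stroke→Sf1
#4 stroke→J1

β0 |J1  (Se1 (Se) sets effort on bond)
β3 |Sf1  (Sf1 fixes flow; stroke at Sf1)
β1 |J1  (J1: bond 3 brought flow, rest push out)
β2 |J1  (J1: bond 3 brought flow, rest push out)
β4 |J1  (J1: bond 3 brought flow, rest push out)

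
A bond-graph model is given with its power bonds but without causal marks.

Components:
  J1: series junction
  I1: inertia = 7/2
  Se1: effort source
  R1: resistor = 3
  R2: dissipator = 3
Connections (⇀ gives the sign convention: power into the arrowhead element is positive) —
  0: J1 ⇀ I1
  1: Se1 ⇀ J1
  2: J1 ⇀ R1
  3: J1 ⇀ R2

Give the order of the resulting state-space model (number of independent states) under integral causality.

1  (I1 all integral)

bond 1 |J1  (Se1 fixes effort; stroke away)
bond 0 |I1  (prefer integral on I1)
bond 2 |J1  (J1: bond 0 brought flow, rest push out)
bond 3 |J1  (common-f at J1 fixed by 0)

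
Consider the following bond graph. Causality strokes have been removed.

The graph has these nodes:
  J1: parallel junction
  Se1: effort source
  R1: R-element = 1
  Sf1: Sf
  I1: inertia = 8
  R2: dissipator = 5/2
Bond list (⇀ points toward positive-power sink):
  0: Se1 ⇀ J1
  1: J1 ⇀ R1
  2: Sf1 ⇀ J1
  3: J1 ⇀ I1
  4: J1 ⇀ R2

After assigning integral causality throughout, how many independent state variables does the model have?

1  (I1 all integral)

bond 0 →J1  (Se1 fixes effort; stroke away)
bond 2 →Sf1  (Sf1 fixes flow; stroke at Sf1)
bond 1 →R1  (J1: bond 0 brought effort, rest push out)
bond 3 →I1  (J1: bond 0 brought effort, rest push out)
bond 4 →R2  (0-jn J1 has e-setter on 0)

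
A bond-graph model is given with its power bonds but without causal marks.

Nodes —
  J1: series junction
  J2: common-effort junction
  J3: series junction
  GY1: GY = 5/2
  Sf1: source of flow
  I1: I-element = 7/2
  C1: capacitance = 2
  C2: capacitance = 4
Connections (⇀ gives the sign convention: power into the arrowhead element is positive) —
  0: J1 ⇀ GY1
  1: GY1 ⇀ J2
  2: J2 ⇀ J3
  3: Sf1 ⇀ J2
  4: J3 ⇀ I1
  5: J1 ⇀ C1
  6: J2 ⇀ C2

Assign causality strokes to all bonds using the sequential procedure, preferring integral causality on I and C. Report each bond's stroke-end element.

bond 3 |Sf1  (Sf1: flow source, stroke at near end)
bond 4 |I1  (prefer integral on I1)
bond 2 |J3  (J3: bond 4 brought flow, rest push out)
bond 5 |J1  (C1: C, integral causality)
bond 0 |GY1  (J1 needs exactly one f-in)
bond 1 |GY1  (GY GY1: same side as bond 0)
bond 6 |J2  (J2: last free bond brings effort in)

bond 0 |GY1
bond 1 |GY1
bond 2 |J3
bond 3 |Sf1
bond 4 |I1
bond 5 |J1
bond 6 |J2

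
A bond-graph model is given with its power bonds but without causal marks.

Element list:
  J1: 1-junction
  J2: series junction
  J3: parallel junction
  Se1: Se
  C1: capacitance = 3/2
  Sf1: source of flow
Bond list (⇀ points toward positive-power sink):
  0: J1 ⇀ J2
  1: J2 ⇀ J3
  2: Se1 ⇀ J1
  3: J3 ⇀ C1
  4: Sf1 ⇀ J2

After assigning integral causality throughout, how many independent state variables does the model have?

1  (C1 all integral)

#2 stroke at J1  (Se1 fixes effort; stroke away)
#4 stroke at Sf1  (Sf1 fixes flow; stroke at Sf1)
#0 stroke at J2  (closing 1-jn rule on J1)
#1 stroke at J2  (J2: bond 4 brought flow, rest push out)
#3 stroke at J3  (J3 needs exactly one e-in)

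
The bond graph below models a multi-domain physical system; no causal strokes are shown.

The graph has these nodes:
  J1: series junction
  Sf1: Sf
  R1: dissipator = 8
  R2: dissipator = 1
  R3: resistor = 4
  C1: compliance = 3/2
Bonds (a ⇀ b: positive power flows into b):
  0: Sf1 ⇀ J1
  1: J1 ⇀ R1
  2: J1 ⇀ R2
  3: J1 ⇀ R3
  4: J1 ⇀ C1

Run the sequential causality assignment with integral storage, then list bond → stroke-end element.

b0 →Sf1
b1 →J1
b2 →J1
b3 →J1
b4 →J1

β0 stroke at Sf1  (Sf1 fixes flow; stroke at Sf1)
β1 stroke at J1  (common-f at J1 fixed by 0)
β2 stroke at J1  (1-jn J1 has f-setter on 0)
β3 stroke at J1  (common-f at J1 fixed by 0)
β4 stroke at J1  (1-jn J1 has f-setter on 0)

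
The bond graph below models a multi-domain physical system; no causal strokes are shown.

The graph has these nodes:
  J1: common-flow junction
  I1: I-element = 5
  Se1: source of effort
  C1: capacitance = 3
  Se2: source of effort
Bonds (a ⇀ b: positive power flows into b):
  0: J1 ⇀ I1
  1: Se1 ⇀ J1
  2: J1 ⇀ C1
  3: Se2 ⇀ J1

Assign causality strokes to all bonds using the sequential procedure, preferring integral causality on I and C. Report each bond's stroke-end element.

bond 0 →I1
bond 1 →J1
bond 2 →J1
bond 3 →J1

β1 |J1  (source Se1 imposes e)
β3 |J1  (Se2 fixes effort; stroke away)
β0 |I1  (I1 outputs flow p/I1)
β2 |J1  (common-f at J1 fixed by 0)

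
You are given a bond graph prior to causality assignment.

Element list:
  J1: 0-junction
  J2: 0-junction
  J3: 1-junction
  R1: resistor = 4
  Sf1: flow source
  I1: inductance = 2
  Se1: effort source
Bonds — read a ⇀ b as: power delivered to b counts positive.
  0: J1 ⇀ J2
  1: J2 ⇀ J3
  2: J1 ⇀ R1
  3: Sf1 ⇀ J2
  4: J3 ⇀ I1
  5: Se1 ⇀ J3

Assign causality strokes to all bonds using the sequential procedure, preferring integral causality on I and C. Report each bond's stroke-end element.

b3 stroke at Sf1  (Sf1: flow source, stroke at near end)
b5 stroke at J3  (source Se1 imposes e)
b4 stroke at I1  (prefer integral on I1)
b1 stroke at J3  (common-f at J3 fixed by 4)
b0 stroke at J2  (only one effort-in slot at J2)
b2 stroke at J1  (closing 0-jn rule on J1)

β0 stroke at J2
β1 stroke at J3
β2 stroke at J1
β3 stroke at Sf1
β4 stroke at I1
β5 stroke at J3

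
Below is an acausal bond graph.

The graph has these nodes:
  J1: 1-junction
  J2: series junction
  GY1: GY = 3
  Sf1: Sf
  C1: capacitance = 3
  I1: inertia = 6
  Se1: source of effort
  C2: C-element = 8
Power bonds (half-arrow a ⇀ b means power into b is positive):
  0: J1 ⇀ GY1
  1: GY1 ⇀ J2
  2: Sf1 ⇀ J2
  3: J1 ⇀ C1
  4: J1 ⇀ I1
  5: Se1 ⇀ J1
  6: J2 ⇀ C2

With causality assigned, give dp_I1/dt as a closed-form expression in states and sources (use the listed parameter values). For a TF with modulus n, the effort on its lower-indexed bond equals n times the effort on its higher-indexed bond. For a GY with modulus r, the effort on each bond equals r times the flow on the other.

bond 2 |Sf1  (Sf1 fixes flow; stroke at Sf1)
bond 5 |J1  (Se1 fixes effort; stroke away)
bond 1 |J2  (common-f at J2 fixed by 2)
bond 6 |J2  (1-jn J2 has f-setter on 2)
bond 0 |J1  (GY1: gyrator matches bond 1)
bond 3 |J1  (C1 outputs effort q/C1)
bond 4 |I1  (J1 needs exactly one f-in)

dp_I1/dt = E_Se1 - 3*F_Sf1 - q_C1/3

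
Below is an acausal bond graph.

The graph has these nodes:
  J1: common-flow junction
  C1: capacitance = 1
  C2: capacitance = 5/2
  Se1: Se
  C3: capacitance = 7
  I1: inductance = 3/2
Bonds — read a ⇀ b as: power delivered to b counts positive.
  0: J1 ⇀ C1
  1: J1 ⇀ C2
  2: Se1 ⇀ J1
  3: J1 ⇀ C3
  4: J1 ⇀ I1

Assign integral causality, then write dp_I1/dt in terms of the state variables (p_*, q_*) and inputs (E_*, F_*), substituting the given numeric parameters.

dp_I1/dt = E_Se1 - q_C1 - 2*q_C2/5 - q_C3/7

#2 stroke→J1  (Se1 fixes effort; stroke away)
#0 stroke→J1  (C1 outputs effort q/C1)
#1 stroke→J1  (C2 integral (e out))
#3 stroke→J1  (prefer integral on C3)
#4 stroke→I1  (J1 needs exactly one f-in)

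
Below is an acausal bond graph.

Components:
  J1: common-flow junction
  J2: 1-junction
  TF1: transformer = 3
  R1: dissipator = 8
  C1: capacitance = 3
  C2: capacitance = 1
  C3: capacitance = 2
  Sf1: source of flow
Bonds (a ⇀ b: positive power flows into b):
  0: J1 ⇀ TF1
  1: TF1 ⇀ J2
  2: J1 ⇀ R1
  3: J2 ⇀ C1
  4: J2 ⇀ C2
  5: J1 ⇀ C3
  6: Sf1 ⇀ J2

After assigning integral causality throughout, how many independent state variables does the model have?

3  (C1, C2, C3 all integral)

bond 6 →Sf1  (source Sf1 imposes f)
bond 1 →J2  (J2: bond 6 brought flow, rest push out)
bond 3 →J2  (common-f at J2 fixed by 6)
bond 4 →J2  (J2: bond 6 brought flow, rest push out)
bond 0 →TF1  (through TF1, causality passes straight; one stroke at TF1)
bond 2 →J1  (J1 flow already set via bond 0)
bond 5 →J1  (J1: bond 0 brought flow, rest push out)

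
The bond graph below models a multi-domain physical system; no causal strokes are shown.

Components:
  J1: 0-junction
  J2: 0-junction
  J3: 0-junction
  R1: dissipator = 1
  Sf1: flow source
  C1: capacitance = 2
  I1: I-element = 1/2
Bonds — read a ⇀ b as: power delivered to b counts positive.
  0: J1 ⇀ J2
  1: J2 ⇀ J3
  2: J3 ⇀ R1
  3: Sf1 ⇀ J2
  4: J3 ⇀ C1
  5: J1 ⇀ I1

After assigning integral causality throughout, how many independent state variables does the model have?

b3 |Sf1  (Sf1 fixes flow; stroke at Sf1)
b4 |J3  (C1: C, integral causality)
b1 |J2  (common-e at J3 fixed by 4)
b2 |R1  (common-e at J3 fixed by 4)
b0 |J1  (J2 effort already set via bond 1)
b5 |I1  (J1 effort already set via bond 0)

2  (C1, I1 all integral)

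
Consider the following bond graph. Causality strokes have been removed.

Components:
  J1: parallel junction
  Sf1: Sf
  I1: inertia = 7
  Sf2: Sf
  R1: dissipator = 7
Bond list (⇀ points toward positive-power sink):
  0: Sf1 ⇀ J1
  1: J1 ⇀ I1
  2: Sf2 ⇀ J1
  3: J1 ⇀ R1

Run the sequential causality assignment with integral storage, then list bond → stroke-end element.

bond 0 |Sf1
bond 1 |I1
bond 2 |Sf2
bond 3 |J1

b0 stroke→Sf1  (Sf1: flow source, stroke at near end)
b2 stroke→Sf2  (Sf2 fixes flow; stroke at Sf2)
b1 stroke→I1  (I1 outputs flow p/I1)
b3 stroke→J1  (J1: last free bond brings effort in)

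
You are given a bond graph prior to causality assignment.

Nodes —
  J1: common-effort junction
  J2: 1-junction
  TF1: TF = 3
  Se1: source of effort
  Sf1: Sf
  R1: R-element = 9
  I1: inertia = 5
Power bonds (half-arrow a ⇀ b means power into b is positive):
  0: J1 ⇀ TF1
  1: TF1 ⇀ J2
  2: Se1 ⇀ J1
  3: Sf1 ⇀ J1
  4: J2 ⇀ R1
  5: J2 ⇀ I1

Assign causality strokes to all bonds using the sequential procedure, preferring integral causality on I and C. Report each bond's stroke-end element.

β0 stroke→TF1
β1 stroke→J2
β2 stroke→J1
β3 stroke→Sf1
β4 stroke→J2
β5 stroke→I1

β2 stroke at J1  (source Se1 imposes e)
β3 stroke at Sf1  (Sf1 (Sf) sets flow on bond)
β0 stroke at TF1  (0-jn J1 has e-setter on 2)
β1 stroke at J2  (TF1: transformer flips bond 0)
β5 stroke at I1  (I1 outputs flow p/I1)
β4 stroke at J2  (J2: bond 5 brought flow, rest push out)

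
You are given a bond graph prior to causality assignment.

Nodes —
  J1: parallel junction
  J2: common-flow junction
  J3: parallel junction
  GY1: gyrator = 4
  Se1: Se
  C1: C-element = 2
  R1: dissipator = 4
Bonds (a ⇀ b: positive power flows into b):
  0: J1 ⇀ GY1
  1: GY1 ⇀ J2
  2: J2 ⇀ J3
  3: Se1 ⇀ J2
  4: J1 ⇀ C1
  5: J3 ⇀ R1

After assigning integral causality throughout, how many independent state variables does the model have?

bond 3 →J2  (source Se1 imposes e)
bond 4 →J1  (C1: C, integral causality)
bond 0 →GY1  (J1 effort already set via bond 4)
bond 1 →GY1  (through GY1, causality inverts; strokes same side of GY1)
bond 2 →J2  (common-f at J2 fixed by 1)
bond 5 →J3  (closing 0-jn rule on J3)

1  (C1 all integral)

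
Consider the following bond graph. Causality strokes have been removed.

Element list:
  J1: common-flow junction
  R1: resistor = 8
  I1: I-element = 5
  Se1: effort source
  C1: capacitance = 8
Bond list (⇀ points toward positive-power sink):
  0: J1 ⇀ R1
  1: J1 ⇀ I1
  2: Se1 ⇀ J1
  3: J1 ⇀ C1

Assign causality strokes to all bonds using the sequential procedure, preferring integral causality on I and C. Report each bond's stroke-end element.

b2 stroke→J1  (source Se1 imposes e)
b1 stroke→I1  (I1: I, integral causality)
b0 stroke→J1  (1-jn J1 has f-setter on 1)
b3 stroke→J1  (J1: bond 1 brought flow, rest push out)

#0 stroke at J1
#1 stroke at I1
#2 stroke at J1
#3 stroke at J1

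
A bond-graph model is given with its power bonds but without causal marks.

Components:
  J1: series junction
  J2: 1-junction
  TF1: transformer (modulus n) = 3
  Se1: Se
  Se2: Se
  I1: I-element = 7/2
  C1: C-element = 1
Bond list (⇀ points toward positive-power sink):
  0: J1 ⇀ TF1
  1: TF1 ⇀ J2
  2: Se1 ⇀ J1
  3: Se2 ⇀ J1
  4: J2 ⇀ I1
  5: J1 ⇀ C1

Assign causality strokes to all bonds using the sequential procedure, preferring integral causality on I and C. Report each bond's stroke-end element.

b0 stroke at TF1
b1 stroke at J2
b2 stroke at J1
b3 stroke at J1
b4 stroke at I1
b5 stroke at J1

b2 stroke→J1  (Se1 (Se) sets effort on bond)
b3 stroke→J1  (Se2 fixes effort; stroke away)
b4 stroke→I1  (prefer integral on I1)
b1 stroke→J2  (J2 flow already set via bond 4)
b0 stroke→TF1  (TF1: transformer flips bond 1)
b5 stroke→J1  (1-jn J1 has f-setter on 0)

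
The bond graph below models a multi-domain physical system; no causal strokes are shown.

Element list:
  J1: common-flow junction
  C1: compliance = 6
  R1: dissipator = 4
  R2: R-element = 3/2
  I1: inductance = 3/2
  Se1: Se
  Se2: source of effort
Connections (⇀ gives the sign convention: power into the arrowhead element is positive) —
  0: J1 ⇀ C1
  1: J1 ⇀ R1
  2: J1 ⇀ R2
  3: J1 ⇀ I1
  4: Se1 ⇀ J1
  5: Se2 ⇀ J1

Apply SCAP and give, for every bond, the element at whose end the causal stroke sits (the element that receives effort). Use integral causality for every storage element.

#0 stroke→J1
#1 stroke→J1
#2 stroke→J1
#3 stroke→I1
#4 stroke→J1
#5 stroke→J1

b4 stroke at J1  (source Se1 imposes e)
b5 stroke at J1  (Se2 fixes effort; stroke away)
b0 stroke at J1  (C1: C, integral causality)
b3 stroke at I1  (prefer integral on I1)
b1 stroke at J1  (J1: bond 3 brought flow, rest push out)
b2 stroke at J1  (J1: bond 3 brought flow, rest push out)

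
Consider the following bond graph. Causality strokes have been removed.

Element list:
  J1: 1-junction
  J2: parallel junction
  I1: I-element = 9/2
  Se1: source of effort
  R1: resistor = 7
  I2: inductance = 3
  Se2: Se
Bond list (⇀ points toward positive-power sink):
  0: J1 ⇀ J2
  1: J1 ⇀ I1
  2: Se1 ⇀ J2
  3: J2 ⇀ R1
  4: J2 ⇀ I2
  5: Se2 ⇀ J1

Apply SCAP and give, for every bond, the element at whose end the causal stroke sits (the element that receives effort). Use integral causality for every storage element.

bond 2 stroke→J2  (source Se1 imposes e)
bond 5 stroke→J1  (Se2: effort source, stroke at far end)
bond 0 stroke→J1  (J2: bond 2 brought effort, rest push out)
bond 3 stroke→R1  (common-e at J2 fixed by 2)
bond 4 stroke→I2  (J2 effort already set via bond 2)
bond 1 stroke→I1  (only one flow-in slot at J1)

#0 |J1
#1 |I1
#2 |J2
#3 |R1
#4 |I2
#5 |J1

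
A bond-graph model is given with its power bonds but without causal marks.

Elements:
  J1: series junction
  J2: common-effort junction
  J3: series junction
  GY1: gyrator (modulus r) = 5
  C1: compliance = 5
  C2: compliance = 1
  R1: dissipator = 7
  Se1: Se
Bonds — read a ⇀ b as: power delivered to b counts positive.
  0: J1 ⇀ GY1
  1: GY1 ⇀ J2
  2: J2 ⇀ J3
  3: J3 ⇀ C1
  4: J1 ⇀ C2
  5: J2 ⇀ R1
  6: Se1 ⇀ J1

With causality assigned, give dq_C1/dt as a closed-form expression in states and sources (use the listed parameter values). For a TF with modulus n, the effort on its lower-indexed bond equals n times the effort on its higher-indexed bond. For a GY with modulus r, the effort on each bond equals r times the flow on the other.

dq_C1/dt = E_Se1/5 - q_C1/35 - q_C2/5

#6 |J1  (source Se1 imposes e)
#3 |J3  (C1: C, integral causality)
#2 |J2  (J3: last free bond brings flow in)
#1 |GY1  (common-e at J2 fixed by 2)
#5 |R1  (common-e at J2 fixed by 2)
#0 |GY1  (GY1 both-in/both-out from 1)
#4 |J1  (J1: bond 0 brought flow, rest push out)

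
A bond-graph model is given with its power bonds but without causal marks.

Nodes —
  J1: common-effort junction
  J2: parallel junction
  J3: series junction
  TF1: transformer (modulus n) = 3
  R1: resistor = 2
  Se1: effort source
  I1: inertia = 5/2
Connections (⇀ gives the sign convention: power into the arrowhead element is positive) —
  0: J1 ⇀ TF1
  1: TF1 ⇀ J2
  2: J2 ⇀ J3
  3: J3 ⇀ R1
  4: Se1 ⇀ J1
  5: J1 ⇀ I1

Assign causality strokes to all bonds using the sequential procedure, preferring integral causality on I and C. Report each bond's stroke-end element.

#0 stroke→TF1
#1 stroke→J2
#2 stroke→J3
#3 stroke→R1
#4 stroke→J1
#5 stroke→I1

#4 stroke at J1  (Se1 fixes effort; stroke away)
#0 stroke at TF1  (0-jn J1 has e-setter on 4)
#5 stroke at I1  (0-jn J1 has e-setter on 4)
#1 stroke at J2  (TF TF1: opposite of bond 0)
#2 stroke at J3  (J2: bond 1 brought effort, rest push out)
#3 stroke at R1  (only one flow-in slot at J3)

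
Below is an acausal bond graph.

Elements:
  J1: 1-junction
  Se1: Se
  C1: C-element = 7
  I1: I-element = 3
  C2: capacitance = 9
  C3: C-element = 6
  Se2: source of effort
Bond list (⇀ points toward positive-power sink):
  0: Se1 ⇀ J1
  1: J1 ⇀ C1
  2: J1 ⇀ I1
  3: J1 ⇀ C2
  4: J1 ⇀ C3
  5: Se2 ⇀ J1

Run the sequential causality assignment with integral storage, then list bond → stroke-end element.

bond 0 stroke→J1  (Se1 fixes effort; stroke away)
bond 5 stroke→J1  (Se2: effort source, stroke at far end)
bond 1 stroke→J1  (C1 integral (e out))
bond 2 stroke→I1  (I1: I, integral causality)
bond 3 stroke→J1  (J1 flow already set via bond 2)
bond 4 stroke→J1  (1-jn J1 has f-setter on 2)

bond 0 →J1
bond 1 →J1
bond 2 →I1
bond 3 →J1
bond 4 →J1
bond 5 →J1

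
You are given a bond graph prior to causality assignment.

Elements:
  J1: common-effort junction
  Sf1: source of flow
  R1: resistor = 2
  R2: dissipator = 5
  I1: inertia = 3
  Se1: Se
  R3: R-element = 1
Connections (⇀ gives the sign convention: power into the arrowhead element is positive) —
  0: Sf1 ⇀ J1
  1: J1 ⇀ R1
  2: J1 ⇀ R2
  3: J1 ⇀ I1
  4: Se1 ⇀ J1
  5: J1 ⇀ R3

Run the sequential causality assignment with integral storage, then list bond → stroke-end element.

β0 →Sf1  (Sf1 fixes flow; stroke at Sf1)
β4 →J1  (source Se1 imposes e)
β1 →R1  (common-e at J1 fixed by 4)
β2 →R2  (J1: bond 4 brought effort, rest push out)
β3 →I1  (common-e at J1 fixed by 4)
β5 →R3  (J1 effort already set via bond 4)

#0 →Sf1
#1 →R1
#2 →R2
#3 →I1
#4 →J1
#5 →R3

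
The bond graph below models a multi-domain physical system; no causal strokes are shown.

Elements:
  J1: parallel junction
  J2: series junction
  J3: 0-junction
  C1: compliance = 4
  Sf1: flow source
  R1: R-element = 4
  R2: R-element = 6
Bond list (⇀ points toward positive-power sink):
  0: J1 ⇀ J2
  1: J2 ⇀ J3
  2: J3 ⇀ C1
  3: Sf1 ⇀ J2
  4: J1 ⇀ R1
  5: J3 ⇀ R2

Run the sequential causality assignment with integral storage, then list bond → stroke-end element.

b0 →J2
b1 →J2
b2 →J3
b3 →Sf1
b4 →J1
b5 →R2

bond 3 stroke at Sf1  (Sf1: flow source, stroke at near end)
bond 0 stroke at J2  (J2: bond 3 brought flow, rest push out)
bond 1 stroke at J2  (common-f at J2 fixed by 3)
bond 4 stroke at J1  (only one effort-in slot at J1)
bond 2 stroke at J3  (prefer integral on C1)
bond 5 stroke at R2  (common-e at J3 fixed by 2)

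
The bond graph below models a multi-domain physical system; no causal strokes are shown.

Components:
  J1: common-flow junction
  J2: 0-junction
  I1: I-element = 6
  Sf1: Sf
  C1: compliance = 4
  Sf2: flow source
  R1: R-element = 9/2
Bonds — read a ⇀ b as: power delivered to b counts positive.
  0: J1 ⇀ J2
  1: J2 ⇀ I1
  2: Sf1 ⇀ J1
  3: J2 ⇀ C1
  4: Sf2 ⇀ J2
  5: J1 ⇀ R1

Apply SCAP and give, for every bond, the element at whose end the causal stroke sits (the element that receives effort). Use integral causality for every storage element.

b0 |J1
b1 |I1
b2 |Sf1
b3 |J2
b4 |Sf2
b5 |J1

bond 2 |Sf1  (Sf1 fixes flow; stroke at Sf1)
bond 4 |Sf2  (Sf2: flow source, stroke at near end)
bond 0 |J1  (common-f at J1 fixed by 2)
bond 5 |J1  (J1: bond 2 brought flow, rest push out)
bond 1 |I1  (I1 outputs flow p/I1)
bond 3 |J2  (J2: last free bond brings effort in)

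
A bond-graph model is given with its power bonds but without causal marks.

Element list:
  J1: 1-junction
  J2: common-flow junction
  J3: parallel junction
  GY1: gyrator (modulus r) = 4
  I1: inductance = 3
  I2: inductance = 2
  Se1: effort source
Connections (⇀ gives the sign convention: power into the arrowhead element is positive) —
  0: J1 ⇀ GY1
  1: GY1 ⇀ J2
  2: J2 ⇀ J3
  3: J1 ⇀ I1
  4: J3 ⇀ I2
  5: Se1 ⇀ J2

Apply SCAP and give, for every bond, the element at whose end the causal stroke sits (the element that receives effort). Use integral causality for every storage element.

bond 5 |J2  (Se1 (Se) sets effort on bond)
bond 3 |I1  (I1 outputs flow p/I1)
bond 0 |J1  (1-jn J1 has f-setter on 3)
bond 1 |J2  (GY1: gyrator matches bond 0)
bond 2 |J3  (J2 needs exactly one f-in)
bond 4 |I2  (J3: bond 2 brought effort, rest push out)

β0 stroke→J1
β1 stroke→J2
β2 stroke→J3
β3 stroke→I1
β4 stroke→I2
β5 stroke→J2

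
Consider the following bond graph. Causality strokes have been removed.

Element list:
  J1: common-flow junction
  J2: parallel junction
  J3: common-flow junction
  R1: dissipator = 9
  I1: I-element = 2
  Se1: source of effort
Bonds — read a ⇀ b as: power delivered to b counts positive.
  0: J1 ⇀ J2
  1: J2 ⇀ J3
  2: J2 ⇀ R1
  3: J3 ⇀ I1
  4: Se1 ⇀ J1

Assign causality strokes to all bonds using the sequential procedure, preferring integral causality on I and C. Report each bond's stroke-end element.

#0 |J2
#1 |J3
#2 |R1
#3 |I1
#4 |J1

β4 →J1  (Se1 (Se) sets effort on bond)
β0 →J2  (only one flow-in slot at J1)
β1 →J3  (J2: bond 0 brought effort, rest push out)
β2 →R1  (J2: bond 0 brought effort, rest push out)
β3 →I1  (closing 1-jn rule on J3)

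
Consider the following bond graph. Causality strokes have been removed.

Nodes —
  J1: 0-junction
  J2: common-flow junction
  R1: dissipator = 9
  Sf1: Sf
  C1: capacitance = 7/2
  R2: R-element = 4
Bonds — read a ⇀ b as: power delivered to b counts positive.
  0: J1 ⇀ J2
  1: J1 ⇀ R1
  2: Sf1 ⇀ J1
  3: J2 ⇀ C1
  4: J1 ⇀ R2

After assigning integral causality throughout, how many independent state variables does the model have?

1  (C1 all integral)

#2 →Sf1  (source Sf1 imposes f)
#3 →J2  (C1: C, integral causality)
#0 →J1  (only one flow-in slot at J2)
#1 →R1  (0-jn J1 has e-setter on 0)
#4 →R2  (common-e at J1 fixed by 0)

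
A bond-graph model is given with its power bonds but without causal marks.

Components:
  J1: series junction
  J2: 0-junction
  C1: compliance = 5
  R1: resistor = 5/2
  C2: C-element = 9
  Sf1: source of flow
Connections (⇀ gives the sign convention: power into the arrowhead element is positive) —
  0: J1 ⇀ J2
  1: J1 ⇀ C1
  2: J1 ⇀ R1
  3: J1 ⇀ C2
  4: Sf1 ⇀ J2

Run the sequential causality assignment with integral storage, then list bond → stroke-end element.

bond 0 stroke→J2
bond 1 stroke→J1
bond 2 stroke→J1
bond 3 stroke→J1
bond 4 stroke→Sf1

#4 |Sf1  (Sf1: flow source, stroke at near end)
#0 |J2  (only one effort-in slot at J2)
#1 |J1  (J1: bond 0 brought flow, rest push out)
#2 |J1  (common-f at J1 fixed by 0)
#3 |J1  (common-f at J1 fixed by 0)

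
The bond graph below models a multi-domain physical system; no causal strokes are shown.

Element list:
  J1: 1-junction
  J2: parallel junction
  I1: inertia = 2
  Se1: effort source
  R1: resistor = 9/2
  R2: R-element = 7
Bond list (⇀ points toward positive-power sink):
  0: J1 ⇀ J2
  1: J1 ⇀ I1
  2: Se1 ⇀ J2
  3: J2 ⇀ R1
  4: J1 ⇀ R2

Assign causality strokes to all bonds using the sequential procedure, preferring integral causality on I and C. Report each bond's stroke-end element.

#2 |J2  (Se1 fixes effort; stroke away)
#0 |J1  (0-jn J2 has e-setter on 2)
#3 |R1  (J2 effort already set via bond 2)
#1 |I1  (I1 outputs flow p/I1)
#4 |J1  (common-f at J1 fixed by 1)

#0 stroke→J1
#1 stroke→I1
#2 stroke→J2
#3 stroke→R1
#4 stroke→J1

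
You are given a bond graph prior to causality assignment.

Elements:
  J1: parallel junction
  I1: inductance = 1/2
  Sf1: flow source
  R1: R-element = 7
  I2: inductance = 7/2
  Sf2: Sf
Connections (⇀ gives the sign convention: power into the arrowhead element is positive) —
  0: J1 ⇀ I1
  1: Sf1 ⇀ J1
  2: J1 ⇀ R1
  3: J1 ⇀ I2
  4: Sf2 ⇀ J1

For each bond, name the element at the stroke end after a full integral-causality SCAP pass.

bond 0 stroke→I1
bond 1 stroke→Sf1
bond 2 stroke→J1
bond 3 stroke→I2
bond 4 stroke→Sf2

β1 stroke at Sf1  (Sf1 fixes flow; stroke at Sf1)
β4 stroke at Sf2  (Sf2 fixes flow; stroke at Sf2)
β0 stroke at I1  (I1 outputs flow p/I1)
β3 stroke at I2  (I2: I, integral causality)
β2 stroke at J1  (J1: last free bond brings effort in)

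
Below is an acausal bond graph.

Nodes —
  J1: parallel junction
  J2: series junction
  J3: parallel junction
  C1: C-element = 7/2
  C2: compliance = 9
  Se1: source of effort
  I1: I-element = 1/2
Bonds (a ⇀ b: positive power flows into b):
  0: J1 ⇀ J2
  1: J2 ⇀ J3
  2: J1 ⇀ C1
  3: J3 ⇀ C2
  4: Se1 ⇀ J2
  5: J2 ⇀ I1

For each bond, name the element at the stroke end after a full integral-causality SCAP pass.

b0 →J2
b1 →J2
b2 →J1
b3 →J3
b4 →J2
b5 →I1

b4 stroke at J2  (Se1: effort source, stroke at far end)
b2 stroke at J1  (C1 outputs effort q/C1)
b0 stroke at J2  (J1: bond 2 brought effort, rest push out)
b3 stroke at J3  (C2 outputs effort q/C2)
b1 stroke at J2  (J3: bond 3 brought effort, rest push out)
b5 stroke at I1  (only one flow-in slot at J2)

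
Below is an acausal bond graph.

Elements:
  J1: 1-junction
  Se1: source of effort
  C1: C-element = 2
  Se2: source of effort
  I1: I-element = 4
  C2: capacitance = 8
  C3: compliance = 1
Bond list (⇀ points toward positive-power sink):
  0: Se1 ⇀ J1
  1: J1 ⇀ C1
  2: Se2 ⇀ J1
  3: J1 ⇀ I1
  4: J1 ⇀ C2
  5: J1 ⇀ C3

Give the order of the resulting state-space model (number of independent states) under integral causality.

4  (C1, C2, C3, I1 all integral)

#0 |J1  (Se1 fixes effort; stroke away)
#2 |J1  (source Se2 imposes e)
#1 |J1  (C1 integral (e out))
#3 |I1  (I1 integral (f out))
#4 |J1  (1-jn J1 has f-setter on 3)
#5 |J1  (1-jn J1 has f-setter on 3)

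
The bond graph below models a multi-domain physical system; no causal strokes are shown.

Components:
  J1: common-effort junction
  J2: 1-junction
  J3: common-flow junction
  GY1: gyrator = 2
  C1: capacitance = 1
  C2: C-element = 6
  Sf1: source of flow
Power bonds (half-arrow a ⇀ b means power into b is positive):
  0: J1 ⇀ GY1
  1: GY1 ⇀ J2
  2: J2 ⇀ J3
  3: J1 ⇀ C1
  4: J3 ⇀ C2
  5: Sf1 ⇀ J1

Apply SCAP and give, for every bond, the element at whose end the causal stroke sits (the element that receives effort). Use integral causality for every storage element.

b5 stroke at Sf1  (Sf1 fixes flow; stroke at Sf1)
b3 stroke at J1  (prefer integral on C1)
b0 stroke at GY1  (J1: bond 3 brought effort, rest push out)
b1 stroke at GY1  (GY1 both-in/both-out from 0)
b2 stroke at J2  (J2 flow already set via bond 1)
b4 stroke at J3  (J3 flow already set via bond 2)

β0 stroke at GY1
β1 stroke at GY1
β2 stroke at J2
β3 stroke at J1
β4 stroke at J3
β5 stroke at Sf1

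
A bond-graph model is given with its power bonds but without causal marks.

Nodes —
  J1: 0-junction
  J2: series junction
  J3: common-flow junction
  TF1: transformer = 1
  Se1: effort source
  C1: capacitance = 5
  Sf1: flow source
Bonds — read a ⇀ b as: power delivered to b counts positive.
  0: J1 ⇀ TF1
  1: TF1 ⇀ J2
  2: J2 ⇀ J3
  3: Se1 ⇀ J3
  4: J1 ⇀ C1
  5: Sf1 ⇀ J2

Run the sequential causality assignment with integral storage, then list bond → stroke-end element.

bond 3 |J3  (Se1 (Se) sets effort on bond)
bond 5 |Sf1  (Sf1: flow source, stroke at near end)
bond 1 |J2  (1-jn J2 has f-setter on 5)
bond 2 |J2  (J2 flow already set via bond 5)
bond 0 |TF1  (TF1: transformer flips bond 1)
bond 4 |J1  (J1: last free bond brings effort in)

#0 stroke→TF1
#1 stroke→J2
#2 stroke→J2
#3 stroke→J3
#4 stroke→J1
#5 stroke→Sf1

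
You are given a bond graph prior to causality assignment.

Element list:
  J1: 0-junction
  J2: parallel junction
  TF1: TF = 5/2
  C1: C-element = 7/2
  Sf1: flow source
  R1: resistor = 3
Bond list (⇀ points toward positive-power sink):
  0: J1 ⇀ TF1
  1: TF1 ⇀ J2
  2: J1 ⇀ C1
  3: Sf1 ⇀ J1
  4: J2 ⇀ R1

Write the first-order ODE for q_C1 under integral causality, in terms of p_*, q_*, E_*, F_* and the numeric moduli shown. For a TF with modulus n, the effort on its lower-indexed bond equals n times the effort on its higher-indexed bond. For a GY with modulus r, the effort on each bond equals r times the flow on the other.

#3 |Sf1  (source Sf1 imposes f)
#2 |J1  (C1 outputs effort q/C1)
#0 |TF1  (J1 effort already set via bond 2)
#1 |J2  (TF TF1: opposite of bond 0)
#4 |R1  (common-e at J2 fixed by 1)

dq_C1/dt = F_Sf1 - 8*q_C1/525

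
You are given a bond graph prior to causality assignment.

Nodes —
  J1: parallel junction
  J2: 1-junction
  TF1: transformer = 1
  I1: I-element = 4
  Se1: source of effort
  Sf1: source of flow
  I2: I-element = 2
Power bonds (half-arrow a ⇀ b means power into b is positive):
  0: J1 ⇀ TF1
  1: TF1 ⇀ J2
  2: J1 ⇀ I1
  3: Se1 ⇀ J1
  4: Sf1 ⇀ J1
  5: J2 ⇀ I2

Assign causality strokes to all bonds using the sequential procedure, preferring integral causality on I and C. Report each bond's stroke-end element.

b3 |J1  (Se1 fixes effort; stroke away)
b4 |Sf1  (Sf1 (Sf) sets flow on bond)
b0 |TF1  (J1 effort already set via bond 3)
b2 |I1  (J1 effort already set via bond 3)
b1 |J2  (TF1 one-in-one-out from 0)
b5 |I2  (J2 needs exactly one f-in)

β0 |TF1
β1 |J2
β2 |I1
β3 |J1
β4 |Sf1
β5 |I2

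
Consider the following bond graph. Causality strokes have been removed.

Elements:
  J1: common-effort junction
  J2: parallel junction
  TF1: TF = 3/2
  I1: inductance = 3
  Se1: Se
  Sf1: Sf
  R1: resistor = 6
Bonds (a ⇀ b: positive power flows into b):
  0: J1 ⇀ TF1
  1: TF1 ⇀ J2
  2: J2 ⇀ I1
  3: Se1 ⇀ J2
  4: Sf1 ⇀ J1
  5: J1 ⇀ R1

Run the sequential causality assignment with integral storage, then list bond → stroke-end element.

b3 →J2  (Se1 (Se) sets effort on bond)
b4 →Sf1  (Sf1 fixes flow; stroke at Sf1)
b1 →TF1  (common-e at J2 fixed by 3)
b2 →I1  (J2: bond 3 brought effort, rest push out)
b0 →J1  (TF TF1: opposite of bond 1)
b5 →R1  (0-jn J1 has e-setter on 0)

β0 stroke at J1
β1 stroke at TF1
β2 stroke at I1
β3 stroke at J2
β4 stroke at Sf1
β5 stroke at R1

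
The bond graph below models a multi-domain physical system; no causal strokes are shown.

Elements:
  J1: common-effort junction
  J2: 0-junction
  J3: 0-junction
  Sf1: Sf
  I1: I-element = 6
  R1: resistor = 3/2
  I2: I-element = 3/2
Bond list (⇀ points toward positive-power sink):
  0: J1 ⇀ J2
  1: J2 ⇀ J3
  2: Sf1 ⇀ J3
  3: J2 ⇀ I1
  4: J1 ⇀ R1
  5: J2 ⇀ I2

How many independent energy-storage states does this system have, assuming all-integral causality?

2  (I1, I2 all integral)

#2 |Sf1  (Sf1: flow source, stroke at near end)
#1 |J3  (only one effort-in slot at J3)
#3 |I1  (I1: I, integral causality)
#5 |I2  (I2 outputs flow p/I2)
#0 |J2  (J2 needs exactly one e-in)
#4 |J1  (only one effort-in slot at J1)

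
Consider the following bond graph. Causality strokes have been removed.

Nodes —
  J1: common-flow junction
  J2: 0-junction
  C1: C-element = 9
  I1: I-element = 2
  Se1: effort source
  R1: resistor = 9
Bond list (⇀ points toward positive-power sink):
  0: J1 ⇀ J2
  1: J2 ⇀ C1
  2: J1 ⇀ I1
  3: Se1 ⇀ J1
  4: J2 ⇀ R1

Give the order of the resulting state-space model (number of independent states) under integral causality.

2  (C1, I1 all integral)

#3 |J1  (Se1 fixes effort; stroke away)
#1 |J2  (C1 integral (e out))
#0 |J1  (J2 effort already set via bond 1)
#4 |R1  (J2 effort already set via bond 1)
#2 |I1  (only one flow-in slot at J1)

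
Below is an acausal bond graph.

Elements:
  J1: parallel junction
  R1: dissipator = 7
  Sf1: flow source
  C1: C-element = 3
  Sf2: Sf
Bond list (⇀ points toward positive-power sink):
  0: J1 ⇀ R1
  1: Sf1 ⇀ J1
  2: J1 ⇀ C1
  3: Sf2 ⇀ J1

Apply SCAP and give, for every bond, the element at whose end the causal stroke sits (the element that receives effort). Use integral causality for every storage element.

β1 |Sf1  (Sf1: flow source, stroke at near end)
β3 |Sf2  (source Sf2 imposes f)
β2 |J1  (C1 outputs effort q/C1)
β0 |R1  (0-jn J1 has e-setter on 2)

bond 0 stroke at R1
bond 1 stroke at Sf1
bond 2 stroke at J1
bond 3 stroke at Sf2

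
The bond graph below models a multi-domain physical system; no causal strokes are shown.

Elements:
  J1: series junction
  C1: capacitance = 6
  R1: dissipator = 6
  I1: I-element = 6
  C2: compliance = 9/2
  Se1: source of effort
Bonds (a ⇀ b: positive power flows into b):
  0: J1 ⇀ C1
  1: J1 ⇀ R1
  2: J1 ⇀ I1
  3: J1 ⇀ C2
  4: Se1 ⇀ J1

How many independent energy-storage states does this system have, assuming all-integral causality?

3  (C1, C2, I1 all integral)

β4 stroke at J1  (Se1: effort source, stroke at far end)
β0 stroke at J1  (C1 integral (e out))
β2 stroke at I1  (I1 integral (f out))
β1 stroke at J1  (J1 flow already set via bond 2)
β3 stroke at J1  (J1: bond 2 brought flow, rest push out)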